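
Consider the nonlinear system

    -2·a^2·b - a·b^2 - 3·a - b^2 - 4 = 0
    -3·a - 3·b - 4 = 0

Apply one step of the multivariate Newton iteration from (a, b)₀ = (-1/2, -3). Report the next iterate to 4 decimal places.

At (-1/2, -3): F = (-5.5000, 6.5000).
Jacobian J = [[-4·a·b - b^2 - 3, -2·a^2 - 2·a·b - 2·b], [-3, -3]].
At the point, J = [[-18.0000, 2.5000], [-3.0000, -3.0000]] (det J = 61.5000).
Solving J·Δ = −F gives Δ = (-0.0041, 2.1707).
Then the next iterate is (a, b)₁ = (-0.5041, -0.8293).

(-0.5041, -0.8293)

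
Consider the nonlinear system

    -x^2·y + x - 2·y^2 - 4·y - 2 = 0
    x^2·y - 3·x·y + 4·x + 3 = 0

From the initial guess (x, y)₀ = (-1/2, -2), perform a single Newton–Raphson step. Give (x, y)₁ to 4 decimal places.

At (-1/2, -2): F = (-2.0000, -2.5000).
Jacobian J = [[-2·x·y + 1, -x^2 - 4·y - 4], [2·x·y - 3·y + 4, x^2 - 3·x]].
At the point, J = [[-1.0000, 3.7500], [12.0000, 1.7500]] (det J = -46.7500).
Solving J·Δ = −F gives Δ = (0.1257, 0.5668).
Then the next iterate is (x, y)₁ = (-0.3743, -1.4332).

(-0.3743, -1.4332)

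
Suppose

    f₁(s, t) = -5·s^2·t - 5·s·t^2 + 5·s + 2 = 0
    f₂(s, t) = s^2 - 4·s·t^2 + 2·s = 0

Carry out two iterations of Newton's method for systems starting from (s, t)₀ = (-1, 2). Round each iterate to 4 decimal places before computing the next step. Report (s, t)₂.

(-0.4796, 0.9942)

At (-1, 2): F = (7.0000, 15.0000).
Jacobian J = [[-10·s·t - 5·t^2 + 5, -5·s^2 - 10·s·t], [2·s - 4·t^2 + 2, -8·s·t]].
At the point, J = [[5.0000, 15.0000], [-16.0000, 16.0000]] (det J = 320.0000).
Solving J·Δ = −F gives Δ = (0.3531, -0.5844).
Then the next iterate is (s, t)₁ = (-0.6469, 1.4156).
Round to (-0.6469, 1.4156) and repeat: F = (2.285191, 4.310032), J = [[4.137900, 7.065118], [-7.309493, 7.326013]].
Δ = (0.1673, -0.4214), so (s, t)₂ = (-0.4796, 0.9942).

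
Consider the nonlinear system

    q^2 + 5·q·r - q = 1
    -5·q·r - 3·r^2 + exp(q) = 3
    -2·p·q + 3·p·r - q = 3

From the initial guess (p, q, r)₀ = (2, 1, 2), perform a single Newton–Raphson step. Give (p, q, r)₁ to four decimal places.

(2.4433, 0.7238, 0.8076)

At (2, 1, 2): F = (9.0000, -22.281718, 4.0000).
Jacobian J = [[0, 2·q + 5·r - 1, 5·q], [0, -5·r + exp(q), -5·q - 6·r], [-2·q + 3·r, -2·p - 1, 3·p]].
At the point, J = [[0.0000, 11.0000, 5.0000], [0.0000, -7.281718, -17.0000], [4.0000, -5.0000, 6.0000]] (det J = -602.365637).
Solving J·Δ = −F gives Δ = (0.4433, -0.2762, -1.1924).
Then the next iterate is (p, q, r)₁ = (2.4433, 0.7238, 0.8076).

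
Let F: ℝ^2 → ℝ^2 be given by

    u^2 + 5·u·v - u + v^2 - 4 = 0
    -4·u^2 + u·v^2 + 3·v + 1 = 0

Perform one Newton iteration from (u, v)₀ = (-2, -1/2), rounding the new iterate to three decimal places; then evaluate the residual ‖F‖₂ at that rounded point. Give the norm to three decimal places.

At (-2, -1/2): F = (7.250, -17.000).
Jacobian J = [[2·u + 5·v - 1, 5·u + 2·v], [-8·u + v^2, 2·u·v + 3]].
At the point, J = [[-7.500, -11.000], [16.250, 5.000]] (det J = 141.250).
Solving J·Δ = −F gives Δ = (1.067, -0.069).
Then the next iterate is (u, v)₁ = (-0.933, -0.569).
Re-evaluating at (-0.933, -0.569): F = (0.78163, -4.49103), so ‖F‖₂ = 4.559.

4.559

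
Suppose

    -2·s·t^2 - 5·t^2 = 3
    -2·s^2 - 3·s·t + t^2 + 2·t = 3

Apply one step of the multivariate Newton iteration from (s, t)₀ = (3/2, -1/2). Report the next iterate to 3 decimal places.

(-0.235, 0.017)

At (3/2, -1/2): F = (-5.000, -6.000).
Jacobian J = [[-2·t^2, -4·s·t - 10·t], [-4·s - 3·t, -3·s + 2·t + 2]].
At the point, J = [[-0.500, 8.000], [-4.500, -3.500]] (det J = 37.750).
Solving J·Δ = −F gives Δ = (-1.735, 0.517).
Then the next iterate is (s, t)₁ = (-0.235, 0.017).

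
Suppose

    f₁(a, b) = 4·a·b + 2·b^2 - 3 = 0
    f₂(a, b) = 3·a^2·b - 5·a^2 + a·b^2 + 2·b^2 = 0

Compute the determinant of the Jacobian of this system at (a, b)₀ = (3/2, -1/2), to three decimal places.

70.500

J = [[4·b, 4·a + 4·b], [6·a·b - 10·a + b^2, 3·a^2 + 2·a·b + 4·b]].
At the point, J = [[-2.000, 4.000], [-19.250, 3.250]].
det J = 70.500.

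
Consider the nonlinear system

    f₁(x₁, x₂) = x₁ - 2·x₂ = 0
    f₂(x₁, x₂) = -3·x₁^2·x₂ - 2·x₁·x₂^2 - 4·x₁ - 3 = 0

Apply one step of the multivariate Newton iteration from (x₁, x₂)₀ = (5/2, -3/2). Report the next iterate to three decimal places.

At (5/2, -3/2): F = (5.500, 3.875).
Jacobian J = [[1, -2], [-6·x₁·x₂ - 2·x₂^2 - 4, -3·x₁^2 - 4·x₁·x₂]].
At the point, J = [[1.000, -2.000], [14.000, -3.750]] (det J = 24.250).
Solving J·Δ = −F gives Δ = (0.531, 3.015).
Then the next iterate is (x₁, x₂)₁ = (3.031, 1.515).

(3.031, 1.515)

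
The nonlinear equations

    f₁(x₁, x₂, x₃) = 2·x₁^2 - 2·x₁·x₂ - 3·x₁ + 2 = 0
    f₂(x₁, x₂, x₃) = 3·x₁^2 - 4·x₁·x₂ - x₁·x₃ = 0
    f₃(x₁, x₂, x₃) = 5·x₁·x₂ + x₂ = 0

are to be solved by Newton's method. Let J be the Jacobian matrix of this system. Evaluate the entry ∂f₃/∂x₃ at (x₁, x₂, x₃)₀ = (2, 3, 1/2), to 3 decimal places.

0.000

∂f₃/∂x₃ = 0.
At (2, 3, 1/2) this is 0.000.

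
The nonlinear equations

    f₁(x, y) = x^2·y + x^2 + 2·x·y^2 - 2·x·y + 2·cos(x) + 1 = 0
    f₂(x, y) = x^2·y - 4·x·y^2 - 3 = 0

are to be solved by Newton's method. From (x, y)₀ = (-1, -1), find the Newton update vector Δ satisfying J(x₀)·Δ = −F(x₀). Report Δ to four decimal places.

(0.5212, -0.1489)

At (-1, -1): F = (-1.919395, 0.0000).
Jacobian J = [[2·x·y + 2·x + 2·y^2 - 2·y - 2·sin(x), x^2 + 4·x·y - 2·x], [2·x·y - 4·y^2, x^2 - 8·x·y]].
At the point, J = [[5.682942, 7.0000], [-2.0000, -7.0000]] (det J = -25.780594).
Solving J·Δ = −F gives Δ = (0.5212, -0.1489).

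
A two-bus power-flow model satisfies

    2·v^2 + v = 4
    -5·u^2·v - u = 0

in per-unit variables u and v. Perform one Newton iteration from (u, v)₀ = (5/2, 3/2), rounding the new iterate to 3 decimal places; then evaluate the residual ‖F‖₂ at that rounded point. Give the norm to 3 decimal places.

14.194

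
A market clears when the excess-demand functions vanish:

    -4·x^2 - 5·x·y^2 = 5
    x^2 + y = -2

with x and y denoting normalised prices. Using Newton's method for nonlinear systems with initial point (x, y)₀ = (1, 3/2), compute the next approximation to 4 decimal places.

(-3.3953, 5.7907)

At (1, 3/2): F = (-20.2500, 4.5000).
Jacobian J = [[-8·x - 5·y^2, -10·x·y], [2·x, 1]].
At the point, J = [[-19.2500, -15.0000], [2.0000, 1.0000]] (det J = 10.7500).
Solving J·Δ = −F gives Δ = (-4.3953, 4.2907).
Then the next iterate is (x, y)₁ = (-3.3953, 5.7907).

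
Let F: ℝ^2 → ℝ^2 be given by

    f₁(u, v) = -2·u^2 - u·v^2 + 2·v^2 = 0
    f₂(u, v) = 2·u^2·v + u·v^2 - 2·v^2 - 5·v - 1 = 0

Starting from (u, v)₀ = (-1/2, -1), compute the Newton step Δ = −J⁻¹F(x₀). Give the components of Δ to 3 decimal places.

(-0.387, 0.323)

At (-1/2, -1): F = (2.000, 1.000).
Jacobian J = [[-4·u - v^2, -2·u·v + 4·v], [4·u·v + v^2, 2·u^2 + 2·u·v - 4·v - 5]].
At the point, J = [[1.000, -5.000], [3.000, 0.500]] (det J = 15.500).
Solving J·Δ = −F gives Δ = (-0.387, 0.323).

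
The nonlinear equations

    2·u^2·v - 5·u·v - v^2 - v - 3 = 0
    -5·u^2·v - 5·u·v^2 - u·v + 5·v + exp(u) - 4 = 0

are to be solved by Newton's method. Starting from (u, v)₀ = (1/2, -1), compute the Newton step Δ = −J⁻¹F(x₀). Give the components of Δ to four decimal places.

At (1/2, -1): F = (-1.0000, -8.101279).
Jacobian J = [[4·u·v - 5·v, 2·u^2 - 5·u - 2·v - 1], [-10·u·v - 5·v^2 - v + exp(u), -5·u^2 - 10·u·v - u + 5]].
At the point, J = [[3.0000, -1.0000], [2.648721, 8.2500]] (det J = 27.398721).
Solving J·Δ = −F gives Δ = (0.5968, 0.7904).

(0.5968, 0.7904)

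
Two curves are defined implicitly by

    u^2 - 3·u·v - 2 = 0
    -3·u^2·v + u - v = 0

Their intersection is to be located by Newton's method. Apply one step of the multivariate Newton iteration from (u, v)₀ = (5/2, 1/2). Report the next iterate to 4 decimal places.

(1.9470, 0.3086)

At (5/2, 1/2): F = (0.5000, -7.3750).
Jacobian J = [[2·u - 3·v, -3·u], [-6·u·v + 1, -3·u^2 - 1]].
At the point, J = [[3.5000, -7.5000], [-6.5000, -19.7500]] (det J = -117.8750).
Solving J·Δ = −F gives Δ = (-0.5530, -0.1914).
Then the next iterate is (u, v)₁ = (1.9470, 0.3086).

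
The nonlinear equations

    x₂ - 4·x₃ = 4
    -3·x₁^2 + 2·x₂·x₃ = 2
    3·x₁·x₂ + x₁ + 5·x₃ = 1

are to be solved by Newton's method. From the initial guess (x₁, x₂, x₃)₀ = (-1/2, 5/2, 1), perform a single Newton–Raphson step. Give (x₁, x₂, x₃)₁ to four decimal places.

At (-1/2, 5/2, 1): F = (-5.5000, 2.2500, -0.2500).
Jacobian J = [[0, 1, -4], [-6·x₁, 2·x₃, 2·x₂], [3·x₂ + 1, 3·x₁, 5]].
At the point, J = [[0.0000, 1.0000, -4.0000], [3.0000, 2.0000, 5.0000], [8.5000, -1.5000, 5.0000]] (det J = 113.5000).
Solving J·Δ = −F gives Δ = (0.8568, 0.6322, -1.2170).
Then the next iterate is (x₁, x₂, x₃)₁ = (0.3568, 3.1322, -0.2170).

(0.3568, 3.1322, -0.2170)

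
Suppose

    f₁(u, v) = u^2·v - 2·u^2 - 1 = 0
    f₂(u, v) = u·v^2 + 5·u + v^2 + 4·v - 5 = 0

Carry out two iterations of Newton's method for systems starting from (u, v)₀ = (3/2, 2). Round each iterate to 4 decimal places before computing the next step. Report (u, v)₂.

(-1.0245, 2.7323)

At (3/2, 2): F = (-1.0000, 20.5000).
Jacobian J = [[2·u·v - 4·u, u^2], [v^2 + 5, 2·u·v + 2·v + 4]].
At the point, J = [[0.0000, 2.2500], [9.0000, 14.0000]] (det J = -20.2500).
Solving J·Δ = −F gives Δ = (-2.9691, 0.4444).
Then the next iterate is (u, v)₁ = (-1.4691, 2.4444).
Round to (-1.4691, 2.4444) and repeat: F = (-0.040872, -5.370815), J = [[-1.305736, 2.158255], [10.975091, 1.706664]].
Δ = (0.4446, 0.2879), so (u, v)₂ = (-1.0245, 2.7323).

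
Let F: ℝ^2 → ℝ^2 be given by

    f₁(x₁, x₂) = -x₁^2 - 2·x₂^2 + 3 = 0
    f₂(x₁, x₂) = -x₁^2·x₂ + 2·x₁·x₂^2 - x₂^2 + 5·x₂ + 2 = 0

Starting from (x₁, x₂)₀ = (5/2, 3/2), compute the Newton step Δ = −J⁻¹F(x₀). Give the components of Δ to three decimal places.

At (5/2, 3/2): F = (-7.750, 9.125).
Jacobian J = [[-2·x₁, -4·x₂], [-2·x₁·x₂ + 2·x₂^2, -x₁^2 + 4·x₁·x₂ - 2·x₂ + 5]].
At the point, J = [[-5.000, -6.000], [-3.000, 10.750]] (det J = -71.750).
Solving J·Δ = −F gives Δ = (-0.398, -0.960).

(-0.398, -0.960)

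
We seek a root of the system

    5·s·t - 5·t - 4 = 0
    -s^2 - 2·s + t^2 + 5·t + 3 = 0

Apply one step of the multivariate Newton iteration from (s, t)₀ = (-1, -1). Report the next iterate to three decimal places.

(0.200, -1.000)

At (-1, -1): F = (6.000, 0.000).
Jacobian J = [[5·t, 5·s - 5], [-2·s - 2, 2·t + 5]].
At the point, J = [[-5.000, -10.000], [0.000, 3.000]] (det J = -15.000).
Solving J·Δ = −F gives Δ = (1.200, 0.000).
Then the next iterate is (s, t)₁ = (0.200, -1.000).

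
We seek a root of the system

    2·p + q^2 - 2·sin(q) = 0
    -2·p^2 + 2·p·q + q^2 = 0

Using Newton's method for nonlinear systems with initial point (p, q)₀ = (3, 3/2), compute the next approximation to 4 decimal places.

(1.2713, 0.5213)

At (3, 3/2): F = (6.255010, -6.7500).
Jacobian J = [[2, 2·q - 2·cos(q)], [-4·p + 2·q, 2·p + 2·q]].
At the point, J = [[2.0000, 2.858526], [-9.0000, 9.0000]] (det J = 43.726730).
Solving J·Δ = −F gives Δ = (-1.7287, -0.9787).
Then the next iterate is (p, q)₁ = (1.2713, 0.5213).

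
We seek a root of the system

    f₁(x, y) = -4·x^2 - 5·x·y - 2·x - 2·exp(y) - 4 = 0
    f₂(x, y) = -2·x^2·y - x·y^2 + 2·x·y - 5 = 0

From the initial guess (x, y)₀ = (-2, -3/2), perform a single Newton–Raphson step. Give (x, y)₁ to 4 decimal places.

(-0.2050, -2.2480)

At (-2, -3/2): F = (-31.446260, 17.5000).
Jacobian J = [[-8·x - 5·y - 2, -5·x - 2·exp(y)], [-4·x·y - y^2 + 2·y, -2·x^2 - 2·x·y + 2·x]].
At the point, J = [[21.5000, 9.553740], [-17.2500, -18.0000]] (det J = -222.197991).
Solving J·Δ = −F gives Δ = (1.7950, -0.7480).
Then the next iterate is (x, y)₁ = (-0.2050, -2.2480).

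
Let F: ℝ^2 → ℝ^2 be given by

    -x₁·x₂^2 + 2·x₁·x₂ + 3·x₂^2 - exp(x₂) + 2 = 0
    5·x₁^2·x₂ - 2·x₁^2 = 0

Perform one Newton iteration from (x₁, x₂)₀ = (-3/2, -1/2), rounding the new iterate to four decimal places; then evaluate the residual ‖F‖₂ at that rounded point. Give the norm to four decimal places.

3.1239

At (-3/2, -1/2): F = (4.018469, -10.1250).
Jacobian J = [[-x₂^2 + 2·x₂, -2·x₁·x₂ + 2·x₁ + 6·x₂ - exp(x₂)], [10·x₁·x₂ - 4·x₁, 5·x₁^2]].
At the point, J = [[-1.2500, -8.106531], [13.5000, 11.2500]] (det J = 95.375664).
Solving J·Δ = −F gives Δ = (0.3866, 0.4361).
Then the next iterate is (x₁, x₂)₁ = (-1.1134, -0.0639).
Re-evaluating at (-1.1134, -0.0639): F = (1.220990, -2.875390), so ‖F‖₂ = 3.1239.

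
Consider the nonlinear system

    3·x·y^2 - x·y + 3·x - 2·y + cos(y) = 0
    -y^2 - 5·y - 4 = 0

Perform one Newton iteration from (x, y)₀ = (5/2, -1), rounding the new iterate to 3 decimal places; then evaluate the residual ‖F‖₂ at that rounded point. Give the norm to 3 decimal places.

At (5/2, -1): F = (20.04030, 0.000).
Jacobian J = [[3·y^2 - y + 3, 6·x·y - x - sin(y) - 2], [0, -2·y - 5]].
At the point, J = [[7.000, -18.65853], [0.000, -3.000]] (det J = -21.000).
Solving J·Δ = −F gives Δ = (-2.863, 0.000).
Then the next iterate is (x, y)₁ = (-0.363, -1.000).
Re-evaluating at (-0.363, -1.000): F = (-0.00070, 0.000), so ‖F‖₂ = 0.001.

0.001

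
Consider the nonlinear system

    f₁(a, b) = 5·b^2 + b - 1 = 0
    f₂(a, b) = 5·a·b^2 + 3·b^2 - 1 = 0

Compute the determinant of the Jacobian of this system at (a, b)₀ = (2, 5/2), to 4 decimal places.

J = [[0, 10·b + 1], [5·b^2, 10·a·b + 6·b]].
At the point, J = [[0.0000, 26.0000], [31.2500, 65.0000]].
det J = -812.5000.

-812.5000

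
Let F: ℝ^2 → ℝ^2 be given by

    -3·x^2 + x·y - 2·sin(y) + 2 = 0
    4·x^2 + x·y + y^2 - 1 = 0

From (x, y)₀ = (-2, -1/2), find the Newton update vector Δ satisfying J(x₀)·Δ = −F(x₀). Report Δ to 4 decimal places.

At (-2, -1/2): F = (-8.041149, 16.2500).
Jacobian J = [[-6·x + y, x - 2·cos(y)], [8·x + y, x + 2·y]].
At the point, J = [[11.5000, -3.755165], [-16.5000, -3.0000]] (det J = -96.460225).
Solving J·Δ = −F gives Δ = (0.8827, 0.5618).

(0.8827, 0.5618)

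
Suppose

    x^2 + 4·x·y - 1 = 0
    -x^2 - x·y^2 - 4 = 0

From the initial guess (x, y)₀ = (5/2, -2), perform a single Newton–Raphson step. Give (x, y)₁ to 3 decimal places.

(1.583, -0.800)

At (5/2, -2): F = (-14.750, -20.250).
Jacobian J = [[2·x + 4·y, 4·x], [-2·x - y^2, -2·x·y]].
At the point, J = [[-3.000, 10.000], [-9.000, 10.000]] (det J = 60.000).
Solving J·Δ = −F gives Δ = (-0.917, 1.200).
Then the next iterate is (x, y)₁ = (1.583, -0.800).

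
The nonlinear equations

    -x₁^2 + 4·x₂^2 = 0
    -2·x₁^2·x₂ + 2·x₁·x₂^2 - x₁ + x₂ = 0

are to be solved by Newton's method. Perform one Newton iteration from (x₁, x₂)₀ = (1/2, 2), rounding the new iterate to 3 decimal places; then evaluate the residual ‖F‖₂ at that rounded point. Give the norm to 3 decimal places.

4.024

At (1/2, 2): F = (15.750, 4.500).
Jacobian J = [[-2·x₁, 8·x₂], [-4·x₁·x₂ + 2·x₂^2 - 1, -2·x₁^2 + 4·x₁·x₂ + 1]].
At the point, J = [[-1.000, 16.000], [3.000, 4.500]] (det J = -52.500).
Solving J·Δ = −F gives Δ = (-0.021, -0.986).
Then the next iterate is (x₁, x₂)₁ = (0.479, 1.014).
Re-evaluating at (0.479, 1.014): F = (3.88334, 1.05471), so ‖F‖₂ = 4.024.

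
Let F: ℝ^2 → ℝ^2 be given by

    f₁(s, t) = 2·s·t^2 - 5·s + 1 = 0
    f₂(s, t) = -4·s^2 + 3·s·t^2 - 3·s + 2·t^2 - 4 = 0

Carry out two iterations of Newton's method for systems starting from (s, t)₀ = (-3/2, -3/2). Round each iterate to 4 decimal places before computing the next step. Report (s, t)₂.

At (-3/2, -3/2): F = (1.7500, -14.1250).
Jacobian J = [[2·t^2 - 5, 4·s·t], [-8·s + 3·t^2 - 3, 6·s·t + 4·t]].
At the point, J = [[-0.5000, 9.0000], [15.7500, 7.5000]] (det J = -145.5000).
Solving J·Δ = −F gives Δ = (0.9639, -0.1409).
Then the next iterate is (s, t)₁ = (-0.5361, -1.6409).
Round to (-0.5361, -1.6409) and repeat: F = (0.793545, -2.486640), J = [[0.385106, 3.518746], [9.366458, -1.285481]].
Δ = (0.2311, -0.2508), so (s, t)₂ = (-0.3050, -1.8917).

(-0.3050, -1.8917)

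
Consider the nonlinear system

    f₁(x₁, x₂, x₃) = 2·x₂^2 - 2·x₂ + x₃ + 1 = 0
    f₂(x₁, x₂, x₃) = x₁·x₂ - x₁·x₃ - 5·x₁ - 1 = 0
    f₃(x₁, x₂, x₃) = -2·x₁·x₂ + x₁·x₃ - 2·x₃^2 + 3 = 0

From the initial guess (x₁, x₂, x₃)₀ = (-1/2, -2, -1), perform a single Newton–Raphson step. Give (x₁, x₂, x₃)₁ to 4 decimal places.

(-0.2941, -0.8366, -1.3660)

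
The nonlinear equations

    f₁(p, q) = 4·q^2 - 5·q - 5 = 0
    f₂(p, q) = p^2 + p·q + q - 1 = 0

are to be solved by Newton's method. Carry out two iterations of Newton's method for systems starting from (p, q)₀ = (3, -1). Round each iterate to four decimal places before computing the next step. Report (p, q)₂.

At (3, -1): F = (4.0000, 4.0000).
Jacobian J = [[0, 8·q - 5], [2·p + q, p + 1]].
At the point, J = [[0.0000, -13.0000], [5.0000, 4.0000]] (det J = 65.0000).
Solving J·Δ = −F gives Δ = (-1.0462, 0.3077).
Then the next iterate is (p, q)₁ = (1.9538, -0.6923).
Round to (1.9538, -0.6923) and repeat: F = (0.378617, 0.772419), J = [[0.0000, -10.5384], [3.2153, 2.9538]].
Δ = (-0.2732, 0.0359), so (p, q)₂ = (1.6806, -0.6564).

(1.6806, -0.6564)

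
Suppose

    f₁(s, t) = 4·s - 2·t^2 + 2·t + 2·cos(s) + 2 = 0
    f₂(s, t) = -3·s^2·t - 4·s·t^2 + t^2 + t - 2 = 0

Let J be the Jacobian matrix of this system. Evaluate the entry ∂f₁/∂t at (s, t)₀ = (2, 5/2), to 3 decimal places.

∂f₁/∂t = -4·t + 2.
At (2, 5/2) this is -8.000.

-8.000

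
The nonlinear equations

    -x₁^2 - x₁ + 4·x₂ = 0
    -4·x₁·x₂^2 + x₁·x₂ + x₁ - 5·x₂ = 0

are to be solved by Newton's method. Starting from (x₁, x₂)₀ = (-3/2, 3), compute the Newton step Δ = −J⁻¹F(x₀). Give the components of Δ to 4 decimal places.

(-1.0689, -2.2781)

At (-3/2, 3): F = (11.2500, 33.0000).
Jacobian J = [[-2·x₁ - 1, 4], [-4·x₂^2 + x₂ + 1, -8·x₁·x₂ + x₁ - 5]].
At the point, J = [[2.0000, 4.0000], [-32.0000, 29.5000]] (det J = 187.0000).
Solving J·Δ = −F gives Δ = (-1.0689, -2.2781).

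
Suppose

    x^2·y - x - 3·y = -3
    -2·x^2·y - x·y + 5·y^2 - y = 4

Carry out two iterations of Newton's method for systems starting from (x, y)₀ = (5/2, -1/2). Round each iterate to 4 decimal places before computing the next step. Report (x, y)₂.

(2.3545, -0.2552)

At (5/2, -1/2): F = (-1.1250, 5.2500).
Jacobian J = [[2·x·y - 1, x^2 - 3], [-4·x·y - y, -2·x^2 - x + 10·y - 1]].
At the point, J = [[-3.5000, 3.2500], [5.5000, -21.0000]] (det J = 55.6250).
Solving J·Δ = −F gives Δ = (-0.1180, 0.2191).
Then the next iterate is (x, y)₁ = (2.3820, -0.2809).
Round to (2.3820, -0.2809) and repeat: F = (-0.133105, 0.532138), J = [[-2.338208, 2.673924], [2.957315, -17.538848]].
Δ = (-0.0275, 0.0257), so (x, y)₂ = (2.3545, -0.2552).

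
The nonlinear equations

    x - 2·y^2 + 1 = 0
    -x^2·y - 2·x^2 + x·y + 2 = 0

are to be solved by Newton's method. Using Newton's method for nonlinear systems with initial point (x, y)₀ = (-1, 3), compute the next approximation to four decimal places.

At (-1, 3): F = (-18.0000, -6.0000).
Jacobian J = [[1, -4·y], [-2·x·y - 4·x + y, -x^2 + x]].
At the point, J = [[1.0000, -12.0000], [13.0000, -2.0000]] (det J = 154.0000).
Solving J·Δ = −F gives Δ = (0.2338, -1.4805).
Then the next iterate is (x, y)₁ = (-0.7662, 1.5195).

(-0.7662, 1.5195)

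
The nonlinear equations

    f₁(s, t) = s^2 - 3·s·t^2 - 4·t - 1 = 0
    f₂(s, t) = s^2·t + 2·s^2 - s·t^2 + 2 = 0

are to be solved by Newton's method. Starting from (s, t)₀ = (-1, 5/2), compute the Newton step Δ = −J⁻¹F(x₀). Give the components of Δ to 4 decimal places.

(2.0289, 3.0318)

At (-1, 5/2): F = (8.7500, 12.7500).
Jacobian J = [[2·s - 3·t^2, -6·s·t - 4], [2·s·t + 4·s - t^2, s^2 - 2·s·t]].
At the point, J = [[-20.7500, 11.0000], [-15.2500, 6.0000]] (det J = 43.2500).
Solving J·Δ = −F gives Δ = (2.0289, 3.0318).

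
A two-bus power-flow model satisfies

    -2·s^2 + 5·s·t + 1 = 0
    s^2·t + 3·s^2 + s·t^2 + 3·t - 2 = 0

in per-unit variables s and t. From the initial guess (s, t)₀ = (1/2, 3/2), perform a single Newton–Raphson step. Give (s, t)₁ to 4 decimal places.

At (1/2, 3/2): F = (4.2500, 4.7500).
Jacobian J = [[-4·s + 5·t, 5·s], [2·s·t + 6·s + t^2, s^2 + 2·s·t + 3]].
At the point, J = [[5.5000, 2.5000], [6.7500, 4.7500]] (det J = 9.2500).
Solving J·Δ = −F gives Δ = (-0.8986, 0.2770).
Then the next iterate is (s, t)₁ = (-0.3986, 1.7770).

(-0.3986, 1.7770)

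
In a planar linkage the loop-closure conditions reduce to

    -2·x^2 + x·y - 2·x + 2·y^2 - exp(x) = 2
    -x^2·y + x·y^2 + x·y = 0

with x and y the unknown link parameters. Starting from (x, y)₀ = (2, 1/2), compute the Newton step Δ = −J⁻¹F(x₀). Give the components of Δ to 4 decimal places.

At (2, 1/2): F = (-19.889056, -0.5000).
Jacobian J = [[-4·x + y - exp(x) - 2, x + 4·y], [-2·x·y + y^2 + y, -x^2 + 2·x·y + x]].
At the point, J = [[-16.889056, 4.0000], [-1.2500, 0.0000]] (det J = 5.0000).
Solving J·Δ = −F gives Δ = (-0.4000, 3.2834).

(-0.4000, 3.2834)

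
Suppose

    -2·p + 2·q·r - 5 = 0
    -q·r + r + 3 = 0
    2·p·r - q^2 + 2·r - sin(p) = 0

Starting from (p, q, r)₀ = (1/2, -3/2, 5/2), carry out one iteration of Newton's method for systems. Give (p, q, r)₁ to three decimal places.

(0.414, -0.386, -0.086)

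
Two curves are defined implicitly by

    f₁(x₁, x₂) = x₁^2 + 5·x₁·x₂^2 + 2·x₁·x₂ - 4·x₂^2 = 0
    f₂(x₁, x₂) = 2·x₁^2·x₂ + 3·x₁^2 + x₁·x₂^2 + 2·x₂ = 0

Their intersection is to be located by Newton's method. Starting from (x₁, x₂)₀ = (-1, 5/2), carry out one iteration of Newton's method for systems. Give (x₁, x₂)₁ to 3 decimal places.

At (-1, 5/2): F = (-60.250, 6.750).
Jacobian J = [[2·x₁ + 5·x₂^2 + 2·x₂, 10·x₁·x₂ + 2·x₁ - 8·x₂], [4·x₁·x₂ + 6·x₁ + x₂^2, 2·x₁^2 + 2·x₁·x₂ + 2]].
At the point, J = [[34.250, -47.000], [-9.750, -1.000]] (det J = -492.500).
Solving J·Δ = −F gives Δ = (0.766, -0.723).
Then the next iterate is (x₁, x₂)₁ = (-0.234, 1.777).

(-0.234, 1.777)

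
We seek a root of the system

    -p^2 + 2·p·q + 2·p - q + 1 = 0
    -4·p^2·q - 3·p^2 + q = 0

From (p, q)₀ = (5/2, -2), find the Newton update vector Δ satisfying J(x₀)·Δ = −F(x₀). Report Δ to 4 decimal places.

At (5/2, -2): F = (-8.2500, 29.2500).
Jacobian J = [[-2·p + 2·q + 2, 2·p - 1], [-8·p·q - 6·p, -4·p^2 + 1]].
At the point, J = [[-7.0000, 4.0000], [25.0000, -24.0000]] (det J = 68.0000).
Solving J·Δ = −F gives Δ = (-1.1912, -0.0221).

(-1.1912, -0.0221)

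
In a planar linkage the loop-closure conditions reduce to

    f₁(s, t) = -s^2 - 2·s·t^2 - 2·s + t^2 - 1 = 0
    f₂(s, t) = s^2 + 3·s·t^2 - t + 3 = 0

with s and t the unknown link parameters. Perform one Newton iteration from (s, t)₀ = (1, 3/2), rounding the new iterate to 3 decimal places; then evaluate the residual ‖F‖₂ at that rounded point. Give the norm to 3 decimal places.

At (1, 3/2): F = (-6.250, 9.250).
Jacobian J = [[-2·s - 2·t^2 - 2, -4·s·t + 2·t], [2·s + 3·t^2, 6·s·t - 1]].
At the point, J = [[-8.500, -3.000], [8.750, 8.000]] (det J = -41.750).
Solving J·Δ = −F gives Δ = (-0.533, -0.573).
Then the next iterate is (s, t)₁ = (0.467, 0.927).
Re-evaluating at (0.467, 0.927): F = (-2.09537, 3.49501), so ‖F‖₂ = 4.075.

4.075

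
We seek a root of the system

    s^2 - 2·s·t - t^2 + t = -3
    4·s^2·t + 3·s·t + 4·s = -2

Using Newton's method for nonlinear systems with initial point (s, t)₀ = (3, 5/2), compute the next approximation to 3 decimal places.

At (3, 5/2): F = (-6.750, 126.500).
Jacobian J = [[2·s - 2·t, -2·s - 2·t + 1], [8·s·t + 3·t + 4, 4·s^2 + 3·s]].
At the point, J = [[1.000, -10.000], [71.500, 45.000]] (det J = 760.000).
Solving J·Δ = −F gives Δ = (-1.265, -0.801).
Then the next iterate is (s, t)₁ = (1.735, 1.699).

(1.735, 1.699)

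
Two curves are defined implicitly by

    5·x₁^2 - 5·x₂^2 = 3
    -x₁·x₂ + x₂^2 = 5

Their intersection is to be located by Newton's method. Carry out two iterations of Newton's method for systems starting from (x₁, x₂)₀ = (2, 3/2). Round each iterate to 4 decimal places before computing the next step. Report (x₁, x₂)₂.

(-13.2242, -19.1377)

At (2, 3/2): F = (5.7500, -5.7500).
Jacobian J = [[10·x₁, -10·x₂], [-x₂, -x₁ + 2·x₂]].
At the point, J = [[20.0000, -15.0000], [-1.5000, 1.0000]] (det J = -2.5000).
Solving J·Δ = −F gives Δ = (-32.2000, -42.5500).
Then the next iterate is (x₁, x₂)₁ = (-30.2000, -41.0500).
Round to (-30.2000, -41.0500) and repeat: F = (-3868.3125, 440.3925), J = [[-302.0000, 410.5000], [41.0500, -51.9000]].
Δ = (16.9758, 21.9123), so (x₁, x₂)₂ = (-13.2242, -19.1377).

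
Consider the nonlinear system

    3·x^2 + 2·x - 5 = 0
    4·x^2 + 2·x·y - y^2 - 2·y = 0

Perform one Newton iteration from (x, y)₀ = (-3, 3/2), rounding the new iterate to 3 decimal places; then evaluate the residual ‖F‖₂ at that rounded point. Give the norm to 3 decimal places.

5.107

At (-3, 3/2): F = (16.000, 21.750).
Jacobian J = [[6·x + 2, 0], [8·x + 2·y, 2·x - 2·y - 2]].
At the point, J = [[-16.000, 0.000], [-21.000, -11.000]] (det J = 176.000).
Solving J·Δ = −F gives Δ = (1.000, 0.068).
Then the next iterate is (x, y)₁ = (-2.000, 1.568).
Re-evaluating at (-2.000, 1.568): F = (3.000, 4.13338), so ‖F‖₂ = 5.107.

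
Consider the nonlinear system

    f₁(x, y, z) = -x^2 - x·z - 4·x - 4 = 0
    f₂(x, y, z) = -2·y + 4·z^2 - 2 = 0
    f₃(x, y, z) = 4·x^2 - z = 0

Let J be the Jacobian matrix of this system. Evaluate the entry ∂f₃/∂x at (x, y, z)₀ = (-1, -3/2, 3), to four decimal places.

∂f₃/∂x = 8·x.
At (-1, -3/2, 3) this is -8.0000.

-8.0000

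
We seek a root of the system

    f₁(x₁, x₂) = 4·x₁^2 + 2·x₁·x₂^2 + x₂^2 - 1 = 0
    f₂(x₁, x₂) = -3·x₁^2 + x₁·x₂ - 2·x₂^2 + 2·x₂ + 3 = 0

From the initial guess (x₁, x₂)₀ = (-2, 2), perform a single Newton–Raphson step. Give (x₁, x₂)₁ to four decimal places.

(-1.0172, 1.5948)

At (-2, 2): F = (3.0000, -17.0000).
Jacobian J = [[8·x₁ + 2·x₂^2, 4·x₁·x₂ + 2·x₂], [-6·x₁ + x₂, x₁ - 4·x₂ + 2]].
At the point, J = [[-8.0000, -12.0000], [14.0000, -8.0000]] (det J = 232.0000).
Solving J·Δ = −F gives Δ = (0.9828, -0.4052).
Then the next iterate is (x₁, x₂)₁ = (-1.0172, 1.5948).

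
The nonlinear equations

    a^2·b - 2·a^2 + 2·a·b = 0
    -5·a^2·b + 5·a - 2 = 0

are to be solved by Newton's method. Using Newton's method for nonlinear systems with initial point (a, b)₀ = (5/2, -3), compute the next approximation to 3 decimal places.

(-1.464, -9.811)

At (5/2, -3): F = (-46.250, 104.250).
Jacobian J = [[2·a·b - 4·a + 2·b, a^2 + 2·a], [-10·a·b + 5, -5·a^2]].
At the point, J = [[-31.000, 11.250], [80.000, -31.250]] (det J = 68.750).
Solving J·Δ = −F gives Δ = (-3.964, -6.811).
Then the next iterate is (a, b)₁ = (-1.464, -9.811).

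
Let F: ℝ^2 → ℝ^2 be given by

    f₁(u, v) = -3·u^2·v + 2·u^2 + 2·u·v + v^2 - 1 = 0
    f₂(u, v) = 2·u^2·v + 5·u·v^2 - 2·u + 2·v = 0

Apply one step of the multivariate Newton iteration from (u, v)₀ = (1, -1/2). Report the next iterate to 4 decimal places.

(0.3696, -1.5163)

At (1, -1/2): F = (1.7500, -2.7500).
Jacobian J = [[-6·u·v + 4·u + 2·v, -3·u^2 + 2·u + 2·v], [4·u·v + 5·v^2 - 2, 2·u^2 + 10·u·v + 2]].
At the point, J = [[6.0000, -2.0000], [-2.7500, -1.0000]] (det J = -11.5000).
Solving J·Δ = −F gives Δ = (-0.6304, -1.0163).
Then the next iterate is (u, v)₁ = (0.3696, -1.5163).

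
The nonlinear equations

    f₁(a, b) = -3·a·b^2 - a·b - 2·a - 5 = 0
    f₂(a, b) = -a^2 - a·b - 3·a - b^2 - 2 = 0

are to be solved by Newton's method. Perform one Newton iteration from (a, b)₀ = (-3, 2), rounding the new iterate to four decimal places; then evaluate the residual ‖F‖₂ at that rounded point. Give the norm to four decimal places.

11.8985

At (-3, 2): F = (43.0000, 0.0000).
Jacobian J = [[-3·b^2 - b - 2, -6·a·b - a], [-2·a - b - 3, -a - 2·b]].
At the point, J = [[-16.0000, 39.0000], [1.0000, -1.0000]] (det J = -23.0000).
Solving J·Δ = −F gives Δ = (-1.8696, -1.8696).
Then the next iterate is (a, b)₁ = (-4.8696, 0.1304).
Re-evaluating at (-4.8696, 0.1304): F = (5.622606, -10.486212), so ‖F‖₂ = 11.8985.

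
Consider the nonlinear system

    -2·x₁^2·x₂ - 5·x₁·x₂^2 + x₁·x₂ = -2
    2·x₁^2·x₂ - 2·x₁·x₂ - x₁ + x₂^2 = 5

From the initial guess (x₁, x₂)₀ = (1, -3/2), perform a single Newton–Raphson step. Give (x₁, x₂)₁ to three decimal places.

(0.007, -1.425)

At (1, -3/2): F = (-7.750, -3.750).
Jacobian J = [[-4·x₁·x₂ - 5·x₂^2 + x₂, -2·x₁^2 - 10·x₁·x₂ + x₁], [4·x₁·x₂ - 2·x₂ - 1, 2·x₁^2 - 2·x₁ + 2·x₂]].
At the point, J = [[-6.750, 14.000], [-4.000, -3.000]] (det J = 76.250).
Solving J·Δ = −F gives Δ = (-0.993, 0.075).
Then the next iterate is (x₁, x₂)₁ = (0.007, -1.425).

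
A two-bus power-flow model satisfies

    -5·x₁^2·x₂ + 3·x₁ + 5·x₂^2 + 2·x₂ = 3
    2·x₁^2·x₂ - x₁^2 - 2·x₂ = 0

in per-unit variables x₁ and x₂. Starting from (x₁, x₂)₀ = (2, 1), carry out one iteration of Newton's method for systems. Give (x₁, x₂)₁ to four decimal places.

(1.3714, 1.0857)

At (2, 1): F = (-10.0000, 2.0000).
Jacobian J = [[-10·x₁·x₂ + 3, -5·x₁^2 + 10·x₂ + 2], [4·x₁·x₂ - 2·x₁, 2·x₁^2 - 2]].
At the point, J = [[-17.0000, -8.0000], [4.0000, 6.0000]] (det J = -70.0000).
Solving J·Δ = −F gives Δ = (-0.6286, 0.0857).
Then the next iterate is (x₁, x₂)₁ = (1.3714, 1.0857).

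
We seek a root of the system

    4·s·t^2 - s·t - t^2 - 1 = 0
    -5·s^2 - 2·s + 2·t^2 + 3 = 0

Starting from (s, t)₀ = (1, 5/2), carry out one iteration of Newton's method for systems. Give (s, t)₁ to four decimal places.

(0.9148, 1.5477)

At (1, 5/2): F = (15.2500, 8.5000).
Jacobian J = [[4·t^2 - t, 8·s·t - s - 2·t], [-10·s - 2, 4·t]].
At the point, J = [[22.5000, 14.0000], [-12.0000, 10.0000]] (det J = 393.0000).
Solving J·Δ = −F gives Δ = (-0.0852, -0.9523).
Then the next iterate is (s, t)₁ = (0.9148, 1.5477).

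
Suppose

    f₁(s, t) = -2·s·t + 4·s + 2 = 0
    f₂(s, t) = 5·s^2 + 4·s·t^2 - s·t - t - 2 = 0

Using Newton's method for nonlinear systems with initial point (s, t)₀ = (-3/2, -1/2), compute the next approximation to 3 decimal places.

(-0.702, 0.003)

At (-3/2, -1/2): F = (-5.500, 7.500).
Jacobian J = [[-2·t + 4, -2·s], [10·s + 4·t^2 - t, 8·s·t - s - 1]].
At the point, J = [[5.000, 3.000], [-13.500, 6.500]] (det J = 73.000).
Solving J·Δ = −F gives Δ = (0.798, 0.503).
Then the next iterate is (s, t)₁ = (-0.702, 0.003).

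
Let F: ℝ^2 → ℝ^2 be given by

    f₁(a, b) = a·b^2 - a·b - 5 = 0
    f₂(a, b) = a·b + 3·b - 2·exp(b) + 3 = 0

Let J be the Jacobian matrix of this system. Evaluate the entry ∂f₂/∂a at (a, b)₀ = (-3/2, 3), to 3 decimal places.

3.000

∂f₂/∂a = b.
At (-3/2, 3) this is 3.000.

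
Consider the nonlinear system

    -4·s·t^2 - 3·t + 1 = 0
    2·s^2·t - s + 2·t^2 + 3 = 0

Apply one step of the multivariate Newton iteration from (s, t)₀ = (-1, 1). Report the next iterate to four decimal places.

At (-1, 1): F = (2.0000, 8.0000).
Jacobian J = [[-4·t^2, -8·s·t - 3], [4·s·t - 1, 2·s^2 + 4·t]].
At the point, J = [[-4.0000, 5.0000], [-5.0000, 6.0000]] (det J = 1.0000).
Solving J·Δ = −F gives Δ = (28.0000, 22.0000).
Then the next iterate is (s, t)₁ = (27.0000, 23.0000).

(27.0000, 23.0000)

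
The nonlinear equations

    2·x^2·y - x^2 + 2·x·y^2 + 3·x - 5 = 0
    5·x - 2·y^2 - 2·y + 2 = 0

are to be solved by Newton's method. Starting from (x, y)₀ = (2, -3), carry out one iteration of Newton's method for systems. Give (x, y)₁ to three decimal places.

(-7.000, 1.500)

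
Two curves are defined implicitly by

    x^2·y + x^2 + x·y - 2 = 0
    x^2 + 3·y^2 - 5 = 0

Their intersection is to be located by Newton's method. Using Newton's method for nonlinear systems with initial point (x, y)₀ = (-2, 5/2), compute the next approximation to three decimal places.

At (-2, 5/2): F = (7.000, 17.750).
Jacobian J = [[2·x·y + 2·x + y, x^2 + x], [2·x, 6·y]].
At the point, J = [[-11.500, 2.000], [-4.000, 15.000]] (det J = -164.500).
Solving J·Δ = −F gives Δ = (0.422, -1.071).
Then the next iterate is (x, y)₁ = (-1.578, 1.429).

(-1.578, 1.429)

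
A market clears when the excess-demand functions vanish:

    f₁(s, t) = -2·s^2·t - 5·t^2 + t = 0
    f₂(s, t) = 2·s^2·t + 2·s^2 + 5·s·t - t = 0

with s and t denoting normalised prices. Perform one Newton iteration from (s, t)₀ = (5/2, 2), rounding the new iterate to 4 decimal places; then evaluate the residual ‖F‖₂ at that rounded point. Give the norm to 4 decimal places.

At (5/2, 2): F = (-43.0000, 60.5000).
Jacobian J = [[-4·s·t, -2·s^2 - 10·t + 1], [4·s·t + 4·s + 5·t, 2·s^2 + 5·s - 1]].
At the point, J = [[-20.0000, -31.5000], [40.0000, 24.0000]] (det J = 780.0000).
Solving J·Δ = −F gives Δ = (-1.1202, -0.6538).
Then the next iterate is (s, t)₁ = (1.3798, 1.3462).
Re-evaluating at (1.3798, 1.3462): F = (-12.840993, 16.874850), so ‖F‖₂ = 21.2050.

21.2050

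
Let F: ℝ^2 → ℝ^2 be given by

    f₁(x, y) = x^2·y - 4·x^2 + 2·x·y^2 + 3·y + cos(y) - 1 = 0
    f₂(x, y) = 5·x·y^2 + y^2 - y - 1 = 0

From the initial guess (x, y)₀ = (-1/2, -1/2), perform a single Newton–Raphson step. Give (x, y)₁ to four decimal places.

(0.2737, -0.6841)

At (-1/2, -1/2): F = (-2.997417, -0.8750).
Jacobian J = [[2·x·y - 8·x + 2·y^2, x^2 + 4·x·y - sin(y) + 3], [5·y^2, 10·x·y + 2·y - 1]].
At the point, J = [[5.0000, 4.729426], [1.2500, 0.5000]] (det J = -3.411782).
Solving J·Δ = −F gives Δ = (0.7737, -0.1841).
Then the next iterate is (x, y)₁ = (0.2737, -0.6841).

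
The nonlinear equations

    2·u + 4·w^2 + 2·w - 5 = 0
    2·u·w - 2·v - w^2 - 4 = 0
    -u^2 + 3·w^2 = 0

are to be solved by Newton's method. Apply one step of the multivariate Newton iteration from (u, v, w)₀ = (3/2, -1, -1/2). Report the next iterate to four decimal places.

At (3/2, -1, -1/2): F = (-2.0000, -3.7500, -1.5000).
Jacobian J = [[2, 0, 8·w + 2], [2·w, -2, 2·u - 2·w], [-2·u, 0, 6·w]].
At the point, J = [[2.0000, 0.0000, -2.0000], [-1.0000, -2.0000, 4.0000], [-3.0000, 0.0000, -3.0000]] (det J = 24.0000).
Solving J·Δ = −F gives Δ = (0.2500, -3.5000, -0.7500).
Then the next iterate is (u, v, w)₁ = (1.7500, -4.5000, -1.2500).

(1.7500, -4.5000, -1.2500)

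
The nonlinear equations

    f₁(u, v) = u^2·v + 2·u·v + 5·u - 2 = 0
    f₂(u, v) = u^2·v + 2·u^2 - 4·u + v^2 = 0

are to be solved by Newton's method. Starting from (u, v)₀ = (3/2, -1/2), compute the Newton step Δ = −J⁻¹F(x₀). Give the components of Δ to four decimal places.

(-32.1250, 14.7500)

At (3/2, -1/2): F = (2.8750, -2.3750).
Jacobian J = [[2·u·v + 2·v + 5, u^2 + 2·u], [2·u·v + 4·u - 4, u^2 + 2·v]].
At the point, J = [[2.5000, 5.2500], [0.5000, 1.2500]] (det J = 0.5000).
Solving J·Δ = −F gives Δ = (-32.1250, 14.7500).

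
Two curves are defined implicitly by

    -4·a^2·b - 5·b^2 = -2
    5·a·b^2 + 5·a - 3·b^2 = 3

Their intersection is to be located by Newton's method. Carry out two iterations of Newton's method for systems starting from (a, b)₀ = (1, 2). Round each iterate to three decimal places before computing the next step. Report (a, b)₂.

(0.711, 0.627)

At (1, 2): F = (-26.000, 10.000).
Jacobian J = [[-8·a·b, -4·a^2 - 10·b], [5·b^2 + 5, 10·a·b - 6·b]].
At the point, J = [[-16.000, -24.000], [25.000, 8.000]] (det J = 472.000).
Solving J·Δ = −F gives Δ = (-0.068, -1.038).
Then the next iterate is (a, b)₁ = (0.932, 0.962).
Round to (0.932, 0.962) and repeat: F = (-5.96969, 3.19624), J = [[-7.17267, -13.09450], [9.62722, 3.19384]].
Δ = (-0.221, -0.335), so (a, b)₂ = (0.711, 0.627).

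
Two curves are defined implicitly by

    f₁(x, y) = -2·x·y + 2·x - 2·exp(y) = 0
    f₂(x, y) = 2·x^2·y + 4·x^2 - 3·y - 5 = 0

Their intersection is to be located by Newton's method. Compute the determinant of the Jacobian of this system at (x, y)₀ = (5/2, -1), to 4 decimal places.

95.3576

J = [[-2·y + 2, -2·x - 2·exp(y)], [4·x·y + 8·x, 2·x^2 - 3]].
At the point, J = [[4.0000, -5.735759], [10.0000, 9.5000]].
det J = 95.3576.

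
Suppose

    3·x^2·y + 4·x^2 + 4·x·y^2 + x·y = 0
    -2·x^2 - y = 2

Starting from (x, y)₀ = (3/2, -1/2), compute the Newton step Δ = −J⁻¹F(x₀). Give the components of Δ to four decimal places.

(-1.2955, 1.7727)

At (3/2, -1/2): F = (6.3750, -6.0000).
Jacobian J = [[6·x·y + 8·x + 4·y^2 + y, 3·x^2 + 8·x·y + x], [-4·x, -1]].
At the point, J = [[8.0000, 2.2500], [-6.0000, -1.0000]] (det J = 5.5000).
Solving J·Δ = −F gives Δ = (-1.2955, 1.7727).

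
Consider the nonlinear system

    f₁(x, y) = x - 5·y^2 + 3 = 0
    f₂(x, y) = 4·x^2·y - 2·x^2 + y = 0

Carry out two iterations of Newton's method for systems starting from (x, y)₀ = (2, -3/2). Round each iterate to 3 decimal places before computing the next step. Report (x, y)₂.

(0.608, -0.865)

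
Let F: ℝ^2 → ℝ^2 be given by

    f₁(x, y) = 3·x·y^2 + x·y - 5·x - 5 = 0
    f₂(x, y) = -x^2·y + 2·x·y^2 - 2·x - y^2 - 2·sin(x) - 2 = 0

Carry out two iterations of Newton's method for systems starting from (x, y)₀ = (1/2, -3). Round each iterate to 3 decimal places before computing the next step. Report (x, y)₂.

(0.981, -2.003)

At (1/2, -3): F = (4.500, -3.20885).
Jacobian J = [[3·y^2 + y - 5, 6·x·y + x], [-2·x·y + 2·y^2 - 2·cos(x) - 2, -x^2 + 4·x·y - 2·y]].
At the point, J = [[19.000, -8.500], [17.24483, -0.250]] (det J = 141.83110).
Solving J·Δ = −F gives Δ = (0.200, 0.977).
Then the next iterate is (x, y)₁ = (0.700, -2.023).
Round to (0.700, -2.023) and repeat: F = (-1.32179, -2.06015), J = [[5.25459, -7.79660], [7.48757, -2.10840]].
Δ = (0.281, 0.020), so (x, y)₂ = (0.981, -2.003).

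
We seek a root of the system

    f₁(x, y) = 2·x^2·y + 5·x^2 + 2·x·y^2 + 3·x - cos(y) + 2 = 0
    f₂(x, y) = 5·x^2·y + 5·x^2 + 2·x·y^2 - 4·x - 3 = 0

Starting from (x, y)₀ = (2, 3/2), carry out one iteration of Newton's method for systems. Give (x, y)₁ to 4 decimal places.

At (2, 3/2): F = (48.929263, 48.0000).
Jacobian J = [[4·x·y + 10·x + 2·y^2 + 3, 2·x^2 + 4·x·y + sin(y)], [10·x·y + 10·x + 2·y^2 - 4, 5·x^2 + 4·x·y]].
At the point, J = [[39.5000, 20.997495], [50.5000, 32.0000]] (det J = 203.626503).
Solving J·Δ = −F gives Δ = (-2.7396, 2.8234).
Then the next iterate is (x, y)₁ = (-0.7396, 4.3234).

(-0.7396, 4.3234)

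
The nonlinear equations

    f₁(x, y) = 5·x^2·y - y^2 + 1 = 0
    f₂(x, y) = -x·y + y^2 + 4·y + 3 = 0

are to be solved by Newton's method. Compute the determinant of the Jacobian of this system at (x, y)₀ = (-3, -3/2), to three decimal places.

J = [[10·x·y, 5·x^2 - 2·y], [-y, -x + 2·y + 4]].
At the point, J = [[45.000, 48.000], [1.500, 4.000]].
det J = 108.000.

108.000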